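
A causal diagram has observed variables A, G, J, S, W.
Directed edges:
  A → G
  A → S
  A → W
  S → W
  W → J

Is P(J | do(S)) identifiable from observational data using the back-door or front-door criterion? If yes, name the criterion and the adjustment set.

desc(S)\{S}={J,W}; candidates ⊆ {A,G}.
size 0: {}; under {} S still reaches {A,G,J,W} ∋ J.
{A}: S⊥J given {A} in G with S→· removed — back-door holds.
P(J|do(S)) = Σ_{A} P(J|S,A)·P(A).

P(J|do(S)): backdoor, adjust for {A}.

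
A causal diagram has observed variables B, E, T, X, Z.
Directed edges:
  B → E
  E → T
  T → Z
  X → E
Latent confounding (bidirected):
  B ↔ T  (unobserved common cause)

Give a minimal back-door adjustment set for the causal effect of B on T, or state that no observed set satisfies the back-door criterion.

B→T: no observed back-door set.

desc(B)\{B}={E,T,Z}; candidates ⊆ {X}.
B↔T: latent back-door arc(s) into B.
size 0: {}; under {} B still reaches {T,Z} ∋ T.
size 1: {X}; under {X} B still reaches {T,Z} ∋ T.
B↔T cannot be blocked by any observed set — no back-door set.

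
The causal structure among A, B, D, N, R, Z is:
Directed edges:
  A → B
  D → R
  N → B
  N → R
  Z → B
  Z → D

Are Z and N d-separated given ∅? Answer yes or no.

Bayes-Ball from Z | ∅ reaches {B,D,R}.
N ∉ reach(Z|∅) ⇒ Z ⊥ N | ∅.

Yes — Z ⊥ N | ∅.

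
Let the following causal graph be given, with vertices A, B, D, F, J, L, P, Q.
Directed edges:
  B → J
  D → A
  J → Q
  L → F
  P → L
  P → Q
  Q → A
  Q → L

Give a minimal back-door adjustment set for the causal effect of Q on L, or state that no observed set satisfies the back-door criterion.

Q→L: minimal back-door set {P}.

desc(Q)\{Q}={A,F,L}; candidates ⊆ {B,D,J,P}.
size 0: {}; under {} Q still reaches {B,F,J,L,P} ∋ L.
{P}: Q⊥L given {P} in G with Q→· removed — back-door holds.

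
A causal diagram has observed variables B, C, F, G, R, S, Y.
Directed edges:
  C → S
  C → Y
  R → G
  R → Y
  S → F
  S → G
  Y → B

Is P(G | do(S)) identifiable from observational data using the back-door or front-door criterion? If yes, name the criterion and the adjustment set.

P(G|do(S)): backdoor, adjust for ∅.

desc(S)\{S}={F,G}; candidates ⊆ {B,C,R,Y}.
∅: S⊥G given ∅ in G with S→· removed — back-door holds.
P(G|do(S)) = P(G|S) — no adjustment needed.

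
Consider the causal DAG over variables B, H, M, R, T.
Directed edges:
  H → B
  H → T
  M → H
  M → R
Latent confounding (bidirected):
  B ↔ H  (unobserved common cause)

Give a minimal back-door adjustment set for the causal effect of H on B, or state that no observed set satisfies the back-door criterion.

H→B: no observed back-door set.

desc(H)\{H}={B,T}; candidates ⊆ {M,R}.
H↔B: latent back-door arc(s) into H.
size 0: {}; under {} H still reaches {B,M,R} ∋ B.
size 1: {M}, {R}; under {M} H still reaches {B} ∋ B.
size 2: {M,R}; under {M,R} H still reaches {B} ∋ B.
H↔B cannot be blocked by any observed set — no back-door set.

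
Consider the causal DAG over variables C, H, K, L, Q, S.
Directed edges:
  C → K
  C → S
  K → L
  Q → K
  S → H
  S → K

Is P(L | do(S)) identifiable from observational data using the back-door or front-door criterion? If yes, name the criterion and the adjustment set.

desc(S)\{S}={H,K,L}; candidates ⊆ {C,Q}.
size 0: {}; under {} S still reaches {C,K,L} ∋ L.
{C}: S⊥L given {C} in G with S→· removed — back-door holds.
P(L|do(S)) = Σ_{C} P(L|S,C)·P(C).

P(L|do(S)): backdoor, adjust for {C}.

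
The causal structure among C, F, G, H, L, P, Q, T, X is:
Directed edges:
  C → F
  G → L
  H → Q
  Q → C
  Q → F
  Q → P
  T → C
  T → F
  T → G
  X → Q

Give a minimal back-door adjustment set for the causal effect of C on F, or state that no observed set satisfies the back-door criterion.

desc(C)\{C}={F}; candidates ⊆ {G,H,L,P,Q,T,X}.
size 0: {}; under {} C still reaches {F,G,H,L,P,Q,T,X} ∋ F.
size 1: {G}, {H}, {L} …(+4); under {G} C still reaches {F,H,P,Q,T,X} ∋ F.
{Q,T}: C⊥F given {Q,T} in G with C→· removed — back-door holds.

C→F: minimal back-door set {Q, T}.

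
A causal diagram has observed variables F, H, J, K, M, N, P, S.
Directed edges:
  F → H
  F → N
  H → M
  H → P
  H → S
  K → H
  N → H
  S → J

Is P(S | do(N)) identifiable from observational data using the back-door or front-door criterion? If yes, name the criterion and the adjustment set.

desc(N)\{N}={H,J,M,P,S}; candidates ⊆ {F,K}.
size 0: {}; under {} N still reaches {F,H,J,M,P,S} ∋ S.
{F}: N⊥S given {F} in G with N→· removed — back-door holds.
P(S|do(N)) = Σ_{F} P(S|N,F)·P(F).

P(S|do(N)): backdoor, adjust for {F}.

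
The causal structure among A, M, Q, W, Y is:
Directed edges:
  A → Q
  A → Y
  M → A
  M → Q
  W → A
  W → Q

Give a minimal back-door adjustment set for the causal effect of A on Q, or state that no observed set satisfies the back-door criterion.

desc(A)\{A}={Q,Y}; candidates ⊆ {M,W}.
size 0: {}; under {} A still reaches {M,Q,W} ∋ Q.
size 1: {M}, {W}; under {M} A still reaches {Q,W} ∋ Q.
{M,W}: A⊥Q given {M,W} in G with A→· removed — back-door holds.

A→Q: minimal back-door set {M, W}.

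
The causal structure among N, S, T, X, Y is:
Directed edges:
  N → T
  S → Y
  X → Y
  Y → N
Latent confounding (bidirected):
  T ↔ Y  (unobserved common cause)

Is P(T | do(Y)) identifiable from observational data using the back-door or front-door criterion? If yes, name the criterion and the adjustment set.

desc(Y)\{Y}={N,T}; candidates ⊆ {S,X}.
Y↔T: latent back-door arc(s) into Y.
size 0: {}; under {} Y still reaches {S,T,X} ∋ T.
size 1: {S}, {X}; under {S} Y still reaches {T,X} ∋ T.
size 2: {S,X}; under {S,X} Y still reaches {T} ∋ T.
Y↔T cannot be blocked by any observed set — no back-door set.
{N}: (i) intercepts every directed Y→T path; (ii) no back-door Y→{N}; (iii) {Y} blocks every back-door {N}→T. Front-door holds.
P(T|do(Y)) = Σ_{N} P(N|Y) Σ_{Y'} P(T|N,Y')P(Y').

P(T|do(Y)): frontdoor, adjust for {N}.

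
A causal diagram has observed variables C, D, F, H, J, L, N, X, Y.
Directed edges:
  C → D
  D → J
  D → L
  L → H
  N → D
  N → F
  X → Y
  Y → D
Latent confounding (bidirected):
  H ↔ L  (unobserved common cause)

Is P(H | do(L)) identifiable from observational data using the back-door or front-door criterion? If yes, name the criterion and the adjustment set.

P(H|do(L)): not identifiable (no BD/FD set).

desc(L)\{L}={H}; candidates ⊆ {C,D,F,J,N,X,Y}.
L↔H: latent back-door arc(s) into L.
size 0: {}; under {} L still reaches {C,D,F,H,J,N,X,Y} ∋ H.
size 1: {C}, {D}, {F} …(+4); under {C} L still reaches {D,F,H,J,N,X,Y} ∋ H.
size 2: {C,D}, {C,F}, {C,J} …(+18); under {C,D} L still reaches {H} ∋ H.
L↔H cannot be blocked by any observed set — no back-door set.
No mediator lies on a directed L→…→H path.
Neither criterion identifies P(H|do(L)) in this graph.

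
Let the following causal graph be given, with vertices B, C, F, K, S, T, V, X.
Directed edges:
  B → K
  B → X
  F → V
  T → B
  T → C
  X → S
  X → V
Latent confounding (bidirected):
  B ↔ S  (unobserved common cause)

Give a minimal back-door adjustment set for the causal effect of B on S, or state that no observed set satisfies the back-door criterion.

B→S: no observed back-door set.

desc(B)\{B}={K,S,V,X}; candidates ⊆ {C,F,T}.
B↔S: latent back-door arc(s) into B.
size 0: {}; under {} B still reaches {C,S,T} ∋ S.
size 1: {C}, {F}, {T}; under {C} B still reaches {S,T} ∋ S.
size 2: {C,F}, {C,T}, {F,T}; under {C,F} B still reaches {S,T} ∋ S.
B↔S cannot be blocked by any observed set — no back-door set.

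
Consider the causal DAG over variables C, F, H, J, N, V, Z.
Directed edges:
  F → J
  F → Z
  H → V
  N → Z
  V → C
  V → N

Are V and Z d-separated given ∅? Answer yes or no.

Bayes-Ball from V | ∅ reaches {C,H,N,Z}.
Z ∈ reach(V|∅) ⇒ V ⊥̸ Z | ∅.

No — V and Z are d-connected given ∅.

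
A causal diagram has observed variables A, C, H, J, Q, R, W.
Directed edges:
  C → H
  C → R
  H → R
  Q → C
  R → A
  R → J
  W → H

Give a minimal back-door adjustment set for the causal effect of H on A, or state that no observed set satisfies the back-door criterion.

H→A: minimal back-door set {C}.

desc(H)\{H}={A,J,R}; candidates ⊆ {C,Q,W}.
size 0: {}; under {} H still reaches {A,C,J,Q,R,W} ∋ A.
{C}: H⊥A given {C} in G with H→· removed — back-door holds.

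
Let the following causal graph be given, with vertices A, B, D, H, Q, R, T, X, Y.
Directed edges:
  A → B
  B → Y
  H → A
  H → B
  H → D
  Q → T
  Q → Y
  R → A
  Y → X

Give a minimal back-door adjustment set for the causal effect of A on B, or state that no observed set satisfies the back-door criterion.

desc(A)\{A}={B,X,Y}; candidates ⊆ {D,H,Q,R,T}.
size 0: {}; under {} A still reaches {B,D,H,R,X,Y} ∋ B.
{H}: A⊥B given {H} in G with A→· removed — back-door holds.

A→B: minimal back-door set {H}.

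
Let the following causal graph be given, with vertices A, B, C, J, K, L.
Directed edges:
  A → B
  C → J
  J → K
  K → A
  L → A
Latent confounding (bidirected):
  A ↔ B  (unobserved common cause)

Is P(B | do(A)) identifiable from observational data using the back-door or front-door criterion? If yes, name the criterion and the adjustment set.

desc(A)\{A}={B}; candidates ⊆ {C,J,K,L}.
A↔B: latent back-door arc(s) into A.
size 0: {}; under {} A still reaches {B,C,J,K,L} ∋ B.
size 1: {C}, {J}, {K} …(+1); under {C} A still reaches {B,J,K,L} ∋ B.
size 2: {C,J}, {C,K}, {C,L} …(+3); under {C,J} A still reaches {B,K,L} ∋ B.
A↔B cannot be blocked by any observed set — no back-door set.
No mediator lies on a directed A→…→B path.
Neither criterion identifies P(B|do(A)) in this graph.

P(B|do(A)): not identifiable (no BD/FD set).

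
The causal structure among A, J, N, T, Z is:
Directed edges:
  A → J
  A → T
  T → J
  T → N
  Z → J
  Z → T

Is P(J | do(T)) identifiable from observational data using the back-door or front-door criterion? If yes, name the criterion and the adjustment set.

desc(T)\{T}={J,N}; candidates ⊆ {A,Z}.
size 0: {}; under {} T still reaches {A,J,Z} ∋ J.
size 1: {A}, {Z}; under {A} T still reaches {J,Z} ∋ J.
{A,Z}: T⊥J given {A,Z} in G with T→· removed — back-door holds.
P(J|do(T)) = Σ_{A,Z} P(J|T,A,Z)·P(A,Z).

P(J|do(T)): backdoor, adjust for {A, Z}.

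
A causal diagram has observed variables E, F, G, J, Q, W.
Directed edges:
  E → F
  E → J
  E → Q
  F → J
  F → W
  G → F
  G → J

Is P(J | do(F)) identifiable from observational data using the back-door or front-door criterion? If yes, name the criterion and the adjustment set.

desc(F)\{F}={J,W}; candidates ⊆ {E,G,Q}.
size 0: {}; under {} F still reaches {E,G,J,Q} ∋ J.
size 1: {E}, {G}, {Q}; under {E} F still reaches {G,J} ∋ J.
{E,G}: F⊥J given {E,G} in G with F→· removed — back-door holds.
P(J|do(F)) = Σ_{E,G} P(J|F,E,G)·P(E,G).

P(J|do(F)): backdoor, adjust for {E, G}.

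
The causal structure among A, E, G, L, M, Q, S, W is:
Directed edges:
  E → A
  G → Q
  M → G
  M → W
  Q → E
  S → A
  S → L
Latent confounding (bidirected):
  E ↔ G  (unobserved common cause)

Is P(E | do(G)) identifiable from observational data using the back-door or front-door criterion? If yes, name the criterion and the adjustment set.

desc(G)\{G}={A,E,Q}; candidates ⊆ {L,M,S,W}.
G↔E: latent back-door arc(s) into G.
size 0: {}; under {} G still reaches {A,E,M,W} ∋ E.
size 1: {L}, {M}, {S} …(+1); under {L} G still reaches {A,E,M,W} ∋ E.
size 2: {L,M}, {L,S}, {L,W} …(+3); under {L,M} G still reaches {A,E} ∋ E.
G↔E cannot be blocked by any observed set — no back-door set.
{Q}: (i) intercepts every directed G→E path; (ii) no back-door G→{Q}; (iii) {G} blocks every back-door {Q}→E. Front-door holds.
P(E|do(G)) = Σ_{Q} P(Q|G) Σ_{G'} P(E|Q,G')P(G').

P(E|do(G)): frontdoor, adjust for {Q}.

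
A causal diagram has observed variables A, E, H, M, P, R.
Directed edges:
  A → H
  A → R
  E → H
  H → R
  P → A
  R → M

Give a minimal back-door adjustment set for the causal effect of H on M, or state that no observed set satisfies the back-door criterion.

desc(H)\{H}={M,R}; candidates ⊆ {A,E,P}.
size 0: {}; under {} H still reaches {A,E,M,P,R} ∋ M.
{A}: H⊥M given {A} in G with H→· removed — back-door holds.

H→M: minimal back-door set {A}.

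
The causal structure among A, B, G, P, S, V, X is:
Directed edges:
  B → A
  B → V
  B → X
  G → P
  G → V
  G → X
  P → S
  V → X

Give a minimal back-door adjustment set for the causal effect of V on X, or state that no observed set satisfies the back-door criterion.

V→X: minimal back-door set {B, G}.

desc(V)\{V}={X}; candidates ⊆ {A,B,G,P,S}.
size 0: {}; under {} V still reaches {A,B,G,P,S,X} ∋ X.
size 1: {A}, {B}, {G} …(+2); under {A} V still reaches {B,G,P,S,X} ∋ X.
{B,G}: V⊥X given {B,G} in G with V→· removed — back-door holds.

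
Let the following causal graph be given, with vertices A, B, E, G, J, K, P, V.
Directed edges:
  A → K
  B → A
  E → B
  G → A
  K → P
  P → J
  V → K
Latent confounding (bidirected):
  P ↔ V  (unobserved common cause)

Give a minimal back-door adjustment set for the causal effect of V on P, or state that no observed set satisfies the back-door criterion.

desc(V)\{V}={J,K,P}; candidates ⊆ {A,B,E,G}.
V↔P: latent back-door arc(s) into V.
size 0: {}; under {} V still reaches {J,P} ∋ P.
size 1: {A}, {B}, {E} …(+1); under {A} V still reaches {J,P} ∋ P.
size 2: {A,B}, {A,E}, {A,G} …(+3); under {A,B} V still reaches {J,P} ∋ P.
V↔P cannot be blocked by any observed set — no back-door set.

V→P: no observed back-door set.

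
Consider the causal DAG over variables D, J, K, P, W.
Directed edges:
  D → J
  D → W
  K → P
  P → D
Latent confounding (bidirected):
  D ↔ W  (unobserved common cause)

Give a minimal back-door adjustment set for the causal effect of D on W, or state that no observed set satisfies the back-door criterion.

desc(D)\{D}={J,W}; candidates ⊆ {K,P}.
D↔W: latent back-door arc(s) into D.
size 0: {}; under {} D still reaches {K,P,W} ∋ W.
size 1: {K}, {P}; under {K} D still reaches {P,W} ∋ W.
size 2: {K,P}; under {K,P} D still reaches {W} ∋ W.
D↔W cannot be blocked by any observed set — no back-door set.

D→W: no observed back-door set.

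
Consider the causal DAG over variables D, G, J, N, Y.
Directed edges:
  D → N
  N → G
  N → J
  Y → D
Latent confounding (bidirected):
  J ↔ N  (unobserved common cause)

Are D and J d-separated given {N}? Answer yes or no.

Bayes-Ball from D | {N} reaches {J,Y}.
J ∈ reach(D|{N}) ⇒ D ⊥̸ J | {N}.

No — D and J are d-connected given {N}.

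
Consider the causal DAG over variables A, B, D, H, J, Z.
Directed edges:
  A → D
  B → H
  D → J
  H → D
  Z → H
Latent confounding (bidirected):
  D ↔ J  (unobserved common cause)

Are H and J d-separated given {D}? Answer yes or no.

Bayes-Ball from H | {D} reaches {A,B,J,Z}.
J ∈ reach(H|{D}) ⇒ H ⊥̸ J | {D}.

No — H and J are d-connected given {D}.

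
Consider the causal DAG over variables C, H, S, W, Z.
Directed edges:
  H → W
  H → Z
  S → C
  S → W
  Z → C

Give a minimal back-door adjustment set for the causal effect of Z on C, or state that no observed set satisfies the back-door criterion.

Z→C: minimal back-door set ∅.

desc(Z)\{Z}={C}; candidates ⊆ {H,S,W}.
∅: Z⊥C given ∅ in G with Z→· removed — back-door holds.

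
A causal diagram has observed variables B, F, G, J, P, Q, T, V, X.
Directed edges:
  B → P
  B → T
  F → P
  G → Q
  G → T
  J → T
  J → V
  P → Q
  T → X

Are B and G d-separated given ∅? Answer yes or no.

Yes — B ⊥ G | ∅.

Bayes-Ball from B | ∅ reaches {P,Q,T,X}.
G ∉ reach(B|∅) ⇒ B ⊥ G | ∅.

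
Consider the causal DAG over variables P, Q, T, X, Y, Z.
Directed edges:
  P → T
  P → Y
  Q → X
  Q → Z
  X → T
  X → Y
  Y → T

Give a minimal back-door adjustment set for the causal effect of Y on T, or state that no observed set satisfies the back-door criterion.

Y→T: minimal back-door set {P, X}.

desc(Y)\{Y}={T}; candidates ⊆ {P,Q,X,Z}.
size 0: {}; under {} Y still reaches {P,Q,T,X,Z} ∋ T.
size 1: {P}, {Q}, {X} …(+1); under {P} Y still reaches {Q,T,X,Z} ∋ T.
{P,X}: Y⊥T given {P,X} in G with Y→· removed — back-door holds.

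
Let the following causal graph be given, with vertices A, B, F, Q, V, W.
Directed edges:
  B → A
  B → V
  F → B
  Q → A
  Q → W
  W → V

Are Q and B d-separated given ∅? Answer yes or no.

Yes — Q ⊥ B | ∅.

Bayes-Ball from Q | ∅ reaches {A,V,W}.
B ∉ reach(Q|∅) ⇒ Q ⊥ B | ∅.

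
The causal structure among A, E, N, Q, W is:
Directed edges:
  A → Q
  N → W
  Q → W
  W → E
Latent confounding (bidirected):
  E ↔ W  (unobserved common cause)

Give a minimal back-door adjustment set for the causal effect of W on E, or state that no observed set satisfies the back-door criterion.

desc(W)\{W}={E}; candidates ⊆ {A,N,Q}.
W↔E: latent back-door arc(s) into W.
size 0: {}; under {} W still reaches {A,E,N,Q} ∋ E.
size 1: {A}, {N}, {Q}; under {A} W still reaches {E,N,Q} ∋ E.
size 2: {A,N}, {A,Q}, {N,Q}; under {A,N} W still reaches {E,Q} ∋ E.
W↔E cannot be blocked by any observed set — no back-door set.

W→E: no observed back-door set.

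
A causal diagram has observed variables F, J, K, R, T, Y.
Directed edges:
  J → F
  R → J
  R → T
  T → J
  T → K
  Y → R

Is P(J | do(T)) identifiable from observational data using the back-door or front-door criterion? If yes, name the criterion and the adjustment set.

desc(T)\{T}={F,J,K}; candidates ⊆ {R,Y}.
size 0: {}; under {} T still reaches {F,J,R,Y} ∋ J.
{R}: T⊥J given {R} in G with T→· removed — back-door holds.
P(J|do(T)) = Σ_{R} P(J|T,R)·P(R).

P(J|do(T)): backdoor, adjust for {R}.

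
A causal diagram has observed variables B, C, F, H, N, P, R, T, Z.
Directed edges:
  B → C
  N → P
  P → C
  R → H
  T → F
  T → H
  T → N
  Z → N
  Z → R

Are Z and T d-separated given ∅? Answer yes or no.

Yes — Z ⊥ T | ∅.

Bayes-Ball from Z | ∅ reaches {C,H,N,P,R}.
T ∉ reach(Z|∅) ⇒ Z ⊥ T | ∅.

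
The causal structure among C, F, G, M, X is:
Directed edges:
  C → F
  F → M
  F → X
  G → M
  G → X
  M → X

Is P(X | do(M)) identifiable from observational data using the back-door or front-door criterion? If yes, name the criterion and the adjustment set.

P(X|do(M)): backdoor, adjust for {F, G}.

desc(M)\{M}={X}; candidates ⊆ {C,F,G}.
size 0: {}; under {} M still reaches {C,F,G,X} ∋ X.
size 1: {C}, {F}, {G}; under {C} M still reaches {F,G,X} ∋ X.
{F,G}: M⊥X given {F,G} in G with M→· removed — back-door holds.
P(X|do(M)) = Σ_{F,G} P(X|M,F,G)·P(F,G).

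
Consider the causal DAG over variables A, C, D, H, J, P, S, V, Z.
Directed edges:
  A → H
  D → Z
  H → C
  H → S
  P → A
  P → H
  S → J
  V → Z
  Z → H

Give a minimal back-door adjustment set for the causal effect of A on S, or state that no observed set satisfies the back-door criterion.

desc(A)\{A}={C,H,J,S}; candidates ⊆ {D,P,V,Z}.
size 0: {}; under {} A still reaches {C,H,J,P,S} ∋ S.
{P}: A⊥S given {P} in G with A→· removed — back-door holds.

A→S: minimal back-door set {P}.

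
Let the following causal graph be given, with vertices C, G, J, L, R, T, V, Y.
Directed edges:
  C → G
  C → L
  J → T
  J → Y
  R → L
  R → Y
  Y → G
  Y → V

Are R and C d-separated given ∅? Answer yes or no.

Bayes-Ball from R | ∅ reaches {G,L,V,Y}.
C ∉ reach(R|∅) ⇒ R ⊥ C | ∅.

Yes — R ⊥ C | ∅.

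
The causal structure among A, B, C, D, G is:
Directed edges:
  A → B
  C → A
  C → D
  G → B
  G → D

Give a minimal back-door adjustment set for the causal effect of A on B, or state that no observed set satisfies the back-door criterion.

A→B: minimal back-door set ∅.

desc(A)\{A}={B}; candidates ⊆ {C,D,G}.
∅: A⊥B given ∅ in G with A→· removed — back-door holds.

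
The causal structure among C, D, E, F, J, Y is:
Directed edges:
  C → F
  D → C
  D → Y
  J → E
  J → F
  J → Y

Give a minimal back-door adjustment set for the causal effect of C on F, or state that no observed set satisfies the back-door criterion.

C→F: minimal back-door set ∅.

desc(C)\{C}={F}; candidates ⊆ {D,E,J,Y}.
∅: C⊥F given ∅ in G with C→· removed — back-door holds.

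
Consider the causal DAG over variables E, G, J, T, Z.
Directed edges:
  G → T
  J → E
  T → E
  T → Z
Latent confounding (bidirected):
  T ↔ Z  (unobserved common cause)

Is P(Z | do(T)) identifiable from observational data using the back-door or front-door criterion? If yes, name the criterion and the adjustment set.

P(Z|do(T)): not identifiable (no BD/FD set).

desc(T)\{T}={E,Z}; candidates ⊆ {G,J}.
T↔Z: latent back-door arc(s) into T.
size 0: {}; under {} T still reaches {G,Z} ∋ Z.
size 1: {G}, {J}; under {G} T still reaches {Z} ∋ Z.
size 2: {G,J}; under {G,J} T still reaches {Z} ∋ Z.
T↔Z cannot be blocked by any observed set — no back-door set.
No mediator lies on a directed T→…→Z path.
Neither criterion identifies P(Z|do(T)) in this graph.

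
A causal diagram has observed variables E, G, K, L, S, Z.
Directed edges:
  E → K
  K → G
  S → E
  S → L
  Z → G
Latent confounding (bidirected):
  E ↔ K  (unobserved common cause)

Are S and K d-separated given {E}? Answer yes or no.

Bayes-Ball from S | {E} reaches {G,K,L}.
K ∈ reach(S|{E}) ⇒ S ⊥̸ K | {E}.

No — S and K are d-connected given {E}.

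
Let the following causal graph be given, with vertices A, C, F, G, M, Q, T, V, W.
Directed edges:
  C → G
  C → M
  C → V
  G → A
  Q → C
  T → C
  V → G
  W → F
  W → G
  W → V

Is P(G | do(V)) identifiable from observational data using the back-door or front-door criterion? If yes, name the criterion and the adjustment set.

desc(V)\{V}={A,G}; candidates ⊆ {C,F,M,Q,T,W}.
size 0: {}; under {} V still reaches {A,C,F,G,M,Q,T,W} ∋ G.
size 1: {C}, {F}, {M} …(+3); under {C} V still reaches {A,F,G,W} ∋ G.
{C,W}: V⊥G given {C,W} in G with V→· removed — back-door holds.
P(G|do(V)) = Σ_{C,W} P(G|V,C,W)·P(C,W).

P(G|do(V)): backdoor, adjust for {C, W}.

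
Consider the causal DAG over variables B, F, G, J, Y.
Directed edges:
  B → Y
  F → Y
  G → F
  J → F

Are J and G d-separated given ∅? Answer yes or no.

Bayes-Ball from J | ∅ reaches {F,Y}.
G ∉ reach(J|∅) ⇒ J ⊥ G | ∅.

Yes — J ⊥ G | ∅.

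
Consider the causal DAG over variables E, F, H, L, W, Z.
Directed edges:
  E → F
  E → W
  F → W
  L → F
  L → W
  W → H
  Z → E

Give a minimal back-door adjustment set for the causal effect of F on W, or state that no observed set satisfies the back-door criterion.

desc(F)\{F}={H,W}; candidates ⊆ {E,L,Z}.
size 0: {}; under {} F still reaches {E,H,L,W,Z} ∋ W.
size 1: {E}, {L}, {Z}; under {E} F still reaches {H,L,W} ∋ W.
{E,L}: F⊥W given {E,L} in G with F→· removed — back-door holds.

F→W: minimal back-door set {E, L}.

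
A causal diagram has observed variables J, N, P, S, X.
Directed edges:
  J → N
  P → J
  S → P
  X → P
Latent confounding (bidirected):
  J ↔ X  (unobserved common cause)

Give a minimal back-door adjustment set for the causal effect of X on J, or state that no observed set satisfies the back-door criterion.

X→J: no observed back-door set.

desc(X)\{X}={J,N,P}; candidates ⊆ {S}.
X↔J: latent back-door arc(s) into X.
size 0: {}; under {} X still reaches {J,N} ∋ J.
size 1: {S}; under {S} X still reaches {J,N} ∋ J.
X↔J cannot be blocked by any observed set — no back-door set.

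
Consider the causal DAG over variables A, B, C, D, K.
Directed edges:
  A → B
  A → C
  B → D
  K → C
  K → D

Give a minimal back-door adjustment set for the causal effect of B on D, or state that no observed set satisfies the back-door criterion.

desc(B)\{B}={D}; candidates ⊆ {A,C,K}.
∅: B⊥D given ∅ in G with B→· removed — back-door holds.

B→D: minimal back-door set ∅.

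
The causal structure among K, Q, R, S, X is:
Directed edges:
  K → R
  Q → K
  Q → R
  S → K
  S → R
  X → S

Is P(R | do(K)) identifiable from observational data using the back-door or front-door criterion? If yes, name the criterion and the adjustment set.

desc(K)\{K}={R}; candidates ⊆ {Q,S,X}.
size 0: {}; under {} K still reaches {Q,R,S,X} ∋ R.
size 1: {Q}, {S}, {X}; under {Q} K still reaches {R,S,X} ∋ R.
{Q,S}: K⊥R given {Q,S} in G with K→· removed — back-door holds.
P(R|do(K)) = Σ_{Q,S} P(R|K,Q,S)·P(Q,S).

P(R|do(K)): backdoor, adjust for {Q, S}.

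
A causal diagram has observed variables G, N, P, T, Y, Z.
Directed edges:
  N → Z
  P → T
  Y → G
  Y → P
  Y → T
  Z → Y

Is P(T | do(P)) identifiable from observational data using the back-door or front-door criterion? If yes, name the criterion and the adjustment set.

P(T|do(P)): backdoor, adjust for {Y}.

desc(P)\{P}={T}; candidates ⊆ {G,N,Y,Z}.
size 0: {}; under {} P still reaches {G,N,T,Y,Z} ∋ T.
{Y}: P⊥T given {Y} in G with P→· removed — back-door holds.
P(T|do(P)) = Σ_{Y} P(T|P,Y)·P(Y).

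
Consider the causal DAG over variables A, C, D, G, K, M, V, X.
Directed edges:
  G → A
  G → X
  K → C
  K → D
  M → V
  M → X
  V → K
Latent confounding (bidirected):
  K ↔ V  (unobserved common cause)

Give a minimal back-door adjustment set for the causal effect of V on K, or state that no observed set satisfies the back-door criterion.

V→K: no observed back-door set.

desc(V)\{V}={C,D,K}; candidates ⊆ {A,G,M,X}.
V↔K: latent back-door arc(s) into V.
size 0: {}; under {} V still reaches {C,D,K,M,X} ∋ K.
size 1: {A}, {G}, {M} …(+1); under {A} V still reaches {C,D,K,M,X} ∋ K.
size 2: {A,G}, {A,M}, {A,X} …(+3); under {A,G} V still reaches {C,D,K,M,X} ∋ K.
V↔K cannot be blocked by any observed set — no back-door set.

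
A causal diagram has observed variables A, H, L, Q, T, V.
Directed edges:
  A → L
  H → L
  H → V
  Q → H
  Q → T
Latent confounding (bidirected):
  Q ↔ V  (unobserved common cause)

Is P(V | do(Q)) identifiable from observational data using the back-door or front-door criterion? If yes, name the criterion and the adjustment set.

desc(Q)\{Q}={H,L,T,V}; candidates ⊆ {A}.
Q↔V: latent back-door arc(s) into Q.
size 0: {}; under {} Q still reaches {V} ∋ V.
size 1: {A}; under {A} Q still reaches {V} ∋ V.
Q↔V cannot be blocked by any observed set — no back-door set.
{H}: (i) intercepts every directed Q→V path; (ii) no back-door Q→{H}; (iii) {Q} blocks every back-door {H}→V. Front-door holds.
P(V|do(Q)) = Σ_{H} P(H|Q) Σ_{Q'} P(V|H,Q')P(Q').

P(V|do(Q)): frontdoor, adjust for {H}.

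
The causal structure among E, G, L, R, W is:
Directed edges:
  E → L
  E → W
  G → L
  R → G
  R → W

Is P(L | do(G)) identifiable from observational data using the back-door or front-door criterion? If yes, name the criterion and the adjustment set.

P(L|do(G)): backdoor, adjust for ∅.

desc(G)\{G}={L}; candidates ⊆ {E,R,W}.
∅: G⊥L given ∅ in G with G→· removed — back-door holds.
P(L|do(G)) = P(L|G) — no adjustment needed.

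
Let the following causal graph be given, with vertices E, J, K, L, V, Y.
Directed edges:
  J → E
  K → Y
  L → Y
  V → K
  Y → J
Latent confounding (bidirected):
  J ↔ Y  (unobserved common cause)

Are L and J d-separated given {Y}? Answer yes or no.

Bayes-Ball from L | {Y} reaches {E,J,K,V}.
J ∈ reach(L|{Y}) ⇒ L ⊥̸ J | {Y}.

No — L and J are d-connected given {Y}.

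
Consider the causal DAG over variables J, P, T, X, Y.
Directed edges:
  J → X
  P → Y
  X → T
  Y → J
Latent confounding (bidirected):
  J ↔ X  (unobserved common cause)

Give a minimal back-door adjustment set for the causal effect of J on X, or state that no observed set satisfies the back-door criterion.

J→X: no observed back-door set.

desc(J)\{J}={T,X}; candidates ⊆ {P,Y}.
J↔X: latent back-door arc(s) into J.
size 0: {}; under {} J still reaches {P,T,X,Y} ∋ X.
size 1: {P}, {Y}; under {P} J still reaches {T,X,Y} ∋ X.
size 2: {P,Y}; under {P,Y} J still reaches {T,X} ∋ X.
J↔X cannot be blocked by any observed set — no back-door set.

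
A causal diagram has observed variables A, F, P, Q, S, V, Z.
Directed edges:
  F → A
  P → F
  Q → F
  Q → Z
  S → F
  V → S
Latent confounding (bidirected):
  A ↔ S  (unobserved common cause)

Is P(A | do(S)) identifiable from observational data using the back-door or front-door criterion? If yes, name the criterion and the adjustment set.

P(A|do(S)): frontdoor, adjust for {F}.

desc(S)\{S}={A,F}; candidates ⊆ {P,Q,V,Z}.
S↔A: latent back-door arc(s) into S.
size 0: {}; under {} S still reaches {A,V} ∋ A.
size 1: {P}, {Q}, {V} …(+1); under {P} S still reaches {A,V} ∋ A.
size 2: {P,Q}, {P,V}, {P,Z} …(+3); under {P,Q} S still reaches {A,V} ∋ A.
S↔A cannot be blocked by any observed set — no back-door set.
{F}: (i) intercepts every directed S→A path; (ii) no back-door S→{F}; (iii) {S} blocks every back-door {F}→A. Front-door holds.
P(A|do(S)) = Σ_{F} P(F|S) Σ_{S'} P(A|F,S')P(S').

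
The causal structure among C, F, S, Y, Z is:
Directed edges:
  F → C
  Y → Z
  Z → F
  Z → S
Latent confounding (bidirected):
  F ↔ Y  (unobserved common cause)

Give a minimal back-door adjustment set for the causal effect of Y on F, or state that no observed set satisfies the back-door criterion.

desc(Y)\{Y}={C,F,S,Z}; candidates ⊆ {—}.
Y↔F: latent back-door arc(s) into Y.
size 0: {}; under {} Y still reaches {C,F} ∋ F.
Y↔F cannot be blocked by any observed set — no back-door set.

Y→F: no observed back-door set.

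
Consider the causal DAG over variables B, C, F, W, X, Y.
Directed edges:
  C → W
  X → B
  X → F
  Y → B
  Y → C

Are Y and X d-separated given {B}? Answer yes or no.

Bayes-Ball from Y | {B} reaches {C,F,W,X}.
X ∈ reach(Y|{B}) ⇒ Y ⊥̸ X | {B}.

No — Y and X are d-connected given {B}.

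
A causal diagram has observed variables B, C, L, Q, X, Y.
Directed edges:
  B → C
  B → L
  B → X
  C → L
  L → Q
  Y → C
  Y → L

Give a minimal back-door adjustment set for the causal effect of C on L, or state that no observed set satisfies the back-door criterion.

C→L: minimal back-door set {B, Y}.

desc(C)\{C}={L,Q}; candidates ⊆ {B,X,Y}.
size 0: {}; under {} C still reaches {B,L,Q,X,Y} ∋ L.
size 1: {B}, {X}, {Y}; under {B} C still reaches {L,Q,Y} ∋ L.
{B,Y}: C⊥L given {B,Y} in G with C→· removed — back-door holds.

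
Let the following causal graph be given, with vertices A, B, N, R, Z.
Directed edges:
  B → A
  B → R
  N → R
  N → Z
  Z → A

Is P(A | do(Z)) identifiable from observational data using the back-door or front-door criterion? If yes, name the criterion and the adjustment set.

desc(Z)\{Z}={A}; candidates ⊆ {B,N,R}.
∅: Z⊥A given ∅ in G with Z→· removed — back-door holds.
P(A|do(Z)) = P(A|Z) — no adjustment needed.

P(A|do(Z)): backdoor, adjust for ∅.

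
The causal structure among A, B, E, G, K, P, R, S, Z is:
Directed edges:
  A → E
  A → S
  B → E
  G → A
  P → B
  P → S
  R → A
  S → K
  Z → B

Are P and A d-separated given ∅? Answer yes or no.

Yes — P ⊥ A | ∅.

Bayes-Ball from P | ∅ reaches {B,E,K,S}.
A ∉ reach(P|∅) ⇒ P ⊥ A | ∅.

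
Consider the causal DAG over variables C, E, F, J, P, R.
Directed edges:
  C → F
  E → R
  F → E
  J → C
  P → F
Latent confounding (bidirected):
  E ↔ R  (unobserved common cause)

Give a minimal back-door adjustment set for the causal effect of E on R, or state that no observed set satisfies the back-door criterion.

E→R: no observed back-door set.

desc(E)\{E}={R}; candidates ⊆ {C,F,J,P}.
E↔R: latent back-door arc(s) into E.
size 0: {}; under {} E still reaches {C,F,J,P,R} ∋ R.
size 1: {C}, {F}, {J} …(+1); under {C} E still reaches {F,P,R} ∋ R.
size 2: {C,F}, {C,J}, {C,P} …(+3); under {C,F} E still reaches {R} ∋ R.
E↔R cannot be blocked by any observed set — no back-door set.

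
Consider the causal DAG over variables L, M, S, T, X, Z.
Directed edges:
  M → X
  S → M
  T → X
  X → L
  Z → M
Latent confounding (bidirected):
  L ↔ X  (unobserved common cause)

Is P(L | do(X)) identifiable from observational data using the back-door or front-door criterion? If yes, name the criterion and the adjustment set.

desc(X)\{X}={L}; candidates ⊆ {M,S,T,Z}.
X↔L: latent back-door arc(s) into X.
size 0: {}; under {} X still reaches {L,M,S,T,Z} ∋ L.
size 1: {M}, {S}, {T} …(+1); under {M} X still reaches {L,T} ∋ L.
size 2: {M,S}, {M,T}, {M,Z} …(+3); under {M,S} X still reaches {L,T} ∋ L.
X↔L cannot be blocked by any observed set — no back-door set.
No mediator lies on a directed X→…→L path.
Neither criterion identifies P(L|do(X)) in this graph.

P(L|do(X)): not identifiable (no BD/FD set).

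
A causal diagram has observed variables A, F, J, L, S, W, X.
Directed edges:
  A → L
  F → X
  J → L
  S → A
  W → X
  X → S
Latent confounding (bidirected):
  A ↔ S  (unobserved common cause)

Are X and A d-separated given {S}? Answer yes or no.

Bayes-Ball from X | {S} reaches {A,F,L,W}.
A ∈ reach(X|{S}) ⇒ X ⊥̸ A | {S}.

No — X and A are d-connected given {S}.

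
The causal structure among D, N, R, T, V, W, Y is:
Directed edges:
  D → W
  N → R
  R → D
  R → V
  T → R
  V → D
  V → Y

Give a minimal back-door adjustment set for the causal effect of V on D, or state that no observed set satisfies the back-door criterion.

desc(V)\{V}={D,W,Y}; candidates ⊆ {N,R,T}.
size 0: {}; under {} V still reaches {D,N,R,T,W} ∋ D.
{R}: V⊥D given {R} in G with V→· removed — back-door holds.

V→D: minimal back-door set {R}.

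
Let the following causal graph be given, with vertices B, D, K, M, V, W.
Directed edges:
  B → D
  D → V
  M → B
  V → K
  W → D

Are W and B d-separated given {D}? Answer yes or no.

Bayes-Ball from W | {D} reaches {B,M}.
B ∈ reach(W|{D}) ⇒ W ⊥̸ B | {D}.

No — W and B are d-connected given {D}.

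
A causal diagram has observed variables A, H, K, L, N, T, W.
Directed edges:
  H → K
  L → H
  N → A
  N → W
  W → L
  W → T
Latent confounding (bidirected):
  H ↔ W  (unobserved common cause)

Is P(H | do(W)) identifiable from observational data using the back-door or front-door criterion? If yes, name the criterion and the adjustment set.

desc(W)\{W}={H,K,L,T}; candidates ⊆ {A,N}.
W↔H: latent back-door arc(s) into W.
size 0: {}; under {} W still reaches {A,H,K,N} ∋ H.
size 1: {A}, {N}; under {A} W still reaches {H,K,N} ∋ H.
size 2: {A,N}; under {A,N} W still reaches {H,K} ∋ H.
W↔H cannot be blocked by any observed set — no back-door set.
{L}: (i) intercepts every directed W→H path; (ii) no back-door W→{L}; (iii) {W} blocks every back-door {L}→H. Front-door holds.
P(H|do(W)) = Σ_{L} P(L|W) Σ_{W'} P(H|L,W')P(W').

P(H|do(W)): frontdoor, adjust for {L}.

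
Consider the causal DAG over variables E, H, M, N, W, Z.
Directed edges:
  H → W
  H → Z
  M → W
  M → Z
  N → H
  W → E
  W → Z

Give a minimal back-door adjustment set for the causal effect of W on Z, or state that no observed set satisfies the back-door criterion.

W→Z: minimal back-door set {H, M}.

desc(W)\{W}={E,Z}; candidates ⊆ {H,M,N}.
size 0: {}; under {} W still reaches {H,M,N,Z} ∋ Z.
size 1: {H}, {M}, {N}; under {H} W still reaches {M,Z} ∋ Z.
{H,M}: W⊥Z given {H,M} in G with W→· removed — back-door holds.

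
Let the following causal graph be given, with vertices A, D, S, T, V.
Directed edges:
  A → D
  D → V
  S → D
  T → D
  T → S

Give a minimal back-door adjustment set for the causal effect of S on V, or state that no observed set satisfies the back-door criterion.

S→V: minimal back-door set {T}.

desc(S)\{S}={D,V}; candidates ⊆ {A,T}.
size 0: {}; under {} S still reaches {D,T,V} ∋ V.
{T}: S⊥V given {T} in G with S→· removed — back-door holds.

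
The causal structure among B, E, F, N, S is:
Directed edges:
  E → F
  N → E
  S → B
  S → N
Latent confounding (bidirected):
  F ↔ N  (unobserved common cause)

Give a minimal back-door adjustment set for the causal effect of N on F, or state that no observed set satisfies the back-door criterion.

desc(N)\{N}={E,F}; candidates ⊆ {B,S}.
N↔F: latent back-door arc(s) into N.
size 0: {}; under {} N still reaches {B,F,S} ∋ F.
size 1: {B}, {S}; under {B} N still reaches {F,S} ∋ F.
size 2: {B,S}; under {B,S} N still reaches {F} ∋ F.
N↔F cannot be blocked by any observed set — no back-door set.

N→F: no observed back-door set.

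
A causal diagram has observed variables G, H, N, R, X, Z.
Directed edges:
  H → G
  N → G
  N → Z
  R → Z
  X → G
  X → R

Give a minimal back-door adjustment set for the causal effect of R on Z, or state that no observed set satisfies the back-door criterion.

R→Z: minimal back-door set ∅.

desc(R)\{R}={Z}; candidates ⊆ {G,H,N,X}.
∅: R⊥Z given ∅ in G with R→· removed — back-door holds.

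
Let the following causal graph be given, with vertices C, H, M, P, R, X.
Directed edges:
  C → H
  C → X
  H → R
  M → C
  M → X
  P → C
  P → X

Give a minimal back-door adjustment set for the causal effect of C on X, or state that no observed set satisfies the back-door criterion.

desc(C)\{C}={H,R,X}; candidates ⊆ {M,P}.
size 0: {}; under {} C still reaches {M,P,X} ∋ X.
size 1: {M}, {P}; under {M} C still reaches {P,X} ∋ X.
{M,P}: C⊥X given {M,P} in G with C→· removed — back-door holds.

C→X: minimal back-door set {M, P}.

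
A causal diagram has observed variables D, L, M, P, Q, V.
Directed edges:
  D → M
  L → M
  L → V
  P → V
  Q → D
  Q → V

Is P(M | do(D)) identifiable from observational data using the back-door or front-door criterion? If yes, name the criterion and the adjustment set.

P(M|do(D)): backdoor, adjust for ∅.

desc(D)\{D}={M}; candidates ⊆ {L,P,Q,V}.
∅: D⊥M given ∅ in G with D→· removed — back-door holds.
P(M|do(D)) = P(M|D) — no adjustment needed.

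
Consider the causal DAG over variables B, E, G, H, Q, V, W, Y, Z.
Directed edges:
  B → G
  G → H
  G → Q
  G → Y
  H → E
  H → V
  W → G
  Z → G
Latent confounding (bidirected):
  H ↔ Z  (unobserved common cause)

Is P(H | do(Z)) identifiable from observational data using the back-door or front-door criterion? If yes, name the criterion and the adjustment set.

P(H|do(Z)): frontdoor, adjust for {G}.

desc(Z)\{Z}={E,G,H,Q,V,Y}; candidates ⊆ {B,W}.
Z↔H: latent back-door arc(s) into Z.
size 0: {}; under {} Z still reaches {E,H,V} ∋ H.
size 1: {B}, {W}; under {B} Z still reaches {E,H,V} ∋ H.
size 2: {B,W}; under {B,W} Z still reaches {E,H,V} ∋ H.
Z↔H cannot be blocked by any observed set — no back-door set.
{G}: (i) intercepts every directed Z→H path; (ii) no back-door Z→{G}; (iii) {Z} blocks every back-door {G}→H. Front-door holds.
P(H|do(Z)) = Σ_{G} P(G|Z) Σ_{Z'} P(H|G,Z')P(Z').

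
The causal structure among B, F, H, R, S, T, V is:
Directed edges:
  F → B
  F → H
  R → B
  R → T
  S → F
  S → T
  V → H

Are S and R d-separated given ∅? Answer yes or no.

Bayes-Ball from S | ∅ reaches {B,F,H,T}.
R ∉ reach(S|∅) ⇒ S ⊥ R | ∅.

Yes — S ⊥ R | ∅.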